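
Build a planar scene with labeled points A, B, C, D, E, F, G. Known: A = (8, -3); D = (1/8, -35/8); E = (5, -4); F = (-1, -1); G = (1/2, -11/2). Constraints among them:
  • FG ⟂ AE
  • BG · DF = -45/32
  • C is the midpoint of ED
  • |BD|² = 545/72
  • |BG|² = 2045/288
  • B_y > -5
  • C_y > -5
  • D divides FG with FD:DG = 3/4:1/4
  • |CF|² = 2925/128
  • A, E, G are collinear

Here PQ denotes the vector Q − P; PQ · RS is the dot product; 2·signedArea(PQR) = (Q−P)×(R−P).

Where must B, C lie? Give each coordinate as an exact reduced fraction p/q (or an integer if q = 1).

1. B_x = 23/8  [line 9/8·x + -27/8·y + -567/32 = 0 ∩ |BG|² = 2045/288]
2. B_y = -103/24  [line 9/8·x + -27/8·y + -567/32 = 0 ∩ |BG|² = 2045/288]
   → B = (23/8, -103/24)
3. C_x = 41/16  [C is the midpoint of ED]
4. C_y = -67/16  [C is the midpoint of ED]
   → C = (41/16, -67/16)

B = (23/8, -103/24)
C = (41/16, -67/16)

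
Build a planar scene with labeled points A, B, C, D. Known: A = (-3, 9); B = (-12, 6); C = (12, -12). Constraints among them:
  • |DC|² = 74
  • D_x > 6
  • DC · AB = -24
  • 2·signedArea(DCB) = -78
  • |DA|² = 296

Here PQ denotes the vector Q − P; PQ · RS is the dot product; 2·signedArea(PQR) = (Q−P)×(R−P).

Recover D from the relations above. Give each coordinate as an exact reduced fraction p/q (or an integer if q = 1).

1. D_x = 7  [2·signedArea(DCB) = -78 ∩ DC · AB = -24]
2. D_y = -5  [2·signedArea(DCB) = -78 ∩ DC · AB = -24]
   → D = (7, -5)

D = (7, -5)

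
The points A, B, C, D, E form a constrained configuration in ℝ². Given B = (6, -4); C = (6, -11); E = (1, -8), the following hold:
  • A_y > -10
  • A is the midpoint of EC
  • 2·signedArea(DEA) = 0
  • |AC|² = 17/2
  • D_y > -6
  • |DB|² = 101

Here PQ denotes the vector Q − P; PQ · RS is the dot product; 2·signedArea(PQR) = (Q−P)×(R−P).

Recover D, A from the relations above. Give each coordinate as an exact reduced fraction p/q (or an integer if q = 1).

A = (7/2, -19/2)
D = (-4, -5)

1. A_x = 7/2  [A is the midpoint of EC]
2. A_y = -19/2  [A is the midpoint of EC]
   → A = (7/2, -19/2)
3. D_x = -4  [line 3/2·x + 5/2·y + 37/2 = 0 ∩ |DB|² = 101]
4. D_y = -5  [line 3/2·x + 5/2·y + 37/2 = 0 ∩ |DB|² = 101]
   → D = (-4, -5)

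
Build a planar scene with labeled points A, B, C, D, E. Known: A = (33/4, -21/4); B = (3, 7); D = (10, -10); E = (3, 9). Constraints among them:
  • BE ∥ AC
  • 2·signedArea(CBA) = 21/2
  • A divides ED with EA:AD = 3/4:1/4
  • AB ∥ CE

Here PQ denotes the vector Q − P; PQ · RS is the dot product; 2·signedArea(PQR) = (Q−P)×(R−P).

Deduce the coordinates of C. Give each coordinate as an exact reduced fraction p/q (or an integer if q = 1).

C = (33/4, -13/4)

1. C_x = 33/4  [AB ∥ CE ∩ BE ∥ AC]
2. C_y = -13/4  [AB ∥ CE ∩ BE ∥ AC]
   → C = (33/4, -13/4)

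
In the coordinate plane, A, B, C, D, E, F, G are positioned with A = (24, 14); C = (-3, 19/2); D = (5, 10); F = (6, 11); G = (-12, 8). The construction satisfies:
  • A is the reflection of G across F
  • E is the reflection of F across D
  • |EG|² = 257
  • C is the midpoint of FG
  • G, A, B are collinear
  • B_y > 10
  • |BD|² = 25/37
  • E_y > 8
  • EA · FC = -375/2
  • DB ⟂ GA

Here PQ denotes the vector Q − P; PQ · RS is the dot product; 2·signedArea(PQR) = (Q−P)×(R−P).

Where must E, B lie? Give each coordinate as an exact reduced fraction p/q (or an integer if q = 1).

B = (180/37, 400/37)
E = (4, 9)

1. E_x = 4  [E is the reflection of F across D]
2. E_y = 9  [E is the reflection of F across D]
   → E = (4, 9)
3. B_x = 180/37  [G, A, B are collinear ∩ DB ⟂ GA]
4. B_y = 400/37  [G, A, B are collinear ∩ DB ⟂ GA]
   → B = (180/37, 400/37)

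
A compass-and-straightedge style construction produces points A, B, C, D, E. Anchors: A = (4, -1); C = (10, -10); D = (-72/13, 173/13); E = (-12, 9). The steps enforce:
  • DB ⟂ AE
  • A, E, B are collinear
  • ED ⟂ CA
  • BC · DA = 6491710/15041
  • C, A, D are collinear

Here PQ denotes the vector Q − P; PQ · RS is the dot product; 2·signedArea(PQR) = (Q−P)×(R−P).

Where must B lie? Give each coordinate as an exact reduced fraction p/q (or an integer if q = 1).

1. B_x = -10748/1157  [A, E, B are collinear ∩ DB ⟂ AE]
2. B_y = 8453/1157  [A, E, B are collinear ∩ DB ⟂ AE]
   → B = (-10748/1157, 8453/1157)

B = (-10748/1157, 8453/1157)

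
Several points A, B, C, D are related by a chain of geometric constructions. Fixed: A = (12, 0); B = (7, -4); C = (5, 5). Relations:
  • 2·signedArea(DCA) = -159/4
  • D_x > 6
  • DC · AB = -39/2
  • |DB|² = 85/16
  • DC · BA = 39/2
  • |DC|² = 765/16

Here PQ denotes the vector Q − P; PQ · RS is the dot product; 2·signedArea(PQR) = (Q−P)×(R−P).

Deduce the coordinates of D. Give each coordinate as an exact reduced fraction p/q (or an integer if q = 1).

1. D_x = 13/2  [2·signedArea(DCA) = -159/4 ∩ DC · AB = -39/2]
2. D_y = -7/4  [2·signedArea(DCA) = -159/4 ∩ DC · AB = -39/2]
   → D = (13/2, -7/4)

D = (13/2, -7/4)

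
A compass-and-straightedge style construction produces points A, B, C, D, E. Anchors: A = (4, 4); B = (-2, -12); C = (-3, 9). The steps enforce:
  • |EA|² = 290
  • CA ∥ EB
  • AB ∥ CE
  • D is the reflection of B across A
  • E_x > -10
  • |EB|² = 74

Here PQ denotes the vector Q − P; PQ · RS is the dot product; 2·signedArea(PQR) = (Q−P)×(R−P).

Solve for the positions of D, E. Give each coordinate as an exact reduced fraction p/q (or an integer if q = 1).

1. D_x = 10  [D is the reflection of B across A]
2. D_y = 20  [D is the reflection of B across A]
   → D = (10, 20)
3. E_x = -9  [CA ∥ EB ∩ AB ∥ CE]
4. E_y = -7  [CA ∥ EB ∩ AB ∥ CE]
   → E = (-9, -7)

D = (10, 20)
E = (-9, -7)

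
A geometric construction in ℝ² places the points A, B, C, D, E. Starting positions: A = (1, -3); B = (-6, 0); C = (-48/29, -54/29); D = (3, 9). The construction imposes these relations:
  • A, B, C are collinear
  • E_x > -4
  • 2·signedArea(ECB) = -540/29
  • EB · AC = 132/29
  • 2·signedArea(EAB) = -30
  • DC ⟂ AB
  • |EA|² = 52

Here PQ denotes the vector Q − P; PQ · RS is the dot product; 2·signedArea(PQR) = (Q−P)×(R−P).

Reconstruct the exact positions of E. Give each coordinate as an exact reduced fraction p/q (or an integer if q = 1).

E = (-3, 3)

1. E_x = -3  [2·signedArea(EAB) = -30 ∩ EB · AC = 132/29]
2. E_y = 3  [2·signedArea(EAB) = -30 ∩ EB · AC = 132/29]
   → E = (-3, 3)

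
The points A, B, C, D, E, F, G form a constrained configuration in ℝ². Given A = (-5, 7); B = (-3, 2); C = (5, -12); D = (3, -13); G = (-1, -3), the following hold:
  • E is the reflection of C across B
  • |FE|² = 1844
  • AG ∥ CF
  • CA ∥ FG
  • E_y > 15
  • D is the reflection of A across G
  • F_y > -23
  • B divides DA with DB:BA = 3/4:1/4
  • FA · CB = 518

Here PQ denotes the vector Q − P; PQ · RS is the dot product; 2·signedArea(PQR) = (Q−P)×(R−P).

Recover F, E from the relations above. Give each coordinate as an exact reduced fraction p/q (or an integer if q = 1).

E = (-11, 16)
F = (9, -22)

1. F_x = 9  [CA ∥ FG ∩ AG ∥ CF]
2. F_y = -22  [CA ∥ FG ∩ AG ∥ CF]
   → F = (9, -22)
3. E_x = -11  [E is the reflection of C across B]
4. E_y = 16  [E is the reflection of C across B]
   → E = (-11, 16)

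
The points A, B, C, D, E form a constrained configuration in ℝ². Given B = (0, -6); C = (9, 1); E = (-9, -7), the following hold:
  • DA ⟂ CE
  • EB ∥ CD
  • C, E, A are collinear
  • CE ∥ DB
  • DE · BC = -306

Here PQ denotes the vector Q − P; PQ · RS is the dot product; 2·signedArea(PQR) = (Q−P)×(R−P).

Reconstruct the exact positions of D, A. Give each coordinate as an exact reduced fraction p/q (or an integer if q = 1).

A = (1638/97, 437/97)
D = (18, 2)

1. D_x = 18  [CE ∥ DB ∩ EB ∥ CD]
2. D_y = 2  [CE ∥ DB ∩ EB ∥ CD]
   → D = (18, 2)
3. A_x = 1638/97  [C, E, A are collinear ∩ DA ⟂ CE]
4. A_y = 437/97  [C, E, A are collinear ∩ DA ⟂ CE]
   → A = (1638/97, 437/97)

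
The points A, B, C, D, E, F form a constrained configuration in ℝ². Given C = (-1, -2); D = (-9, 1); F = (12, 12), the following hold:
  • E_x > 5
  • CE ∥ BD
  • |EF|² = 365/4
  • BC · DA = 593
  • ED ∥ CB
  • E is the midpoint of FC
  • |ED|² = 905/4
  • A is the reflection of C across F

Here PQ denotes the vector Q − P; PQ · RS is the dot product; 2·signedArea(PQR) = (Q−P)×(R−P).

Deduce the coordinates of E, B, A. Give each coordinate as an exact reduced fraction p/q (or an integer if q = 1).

1. E_x = 11/2  [E is the midpoint of FC]
2. E_y = 5  [E is the midpoint of FC]
   → E = (11/2, 5)
3. B_x = -31/2  [CE ∥ BD ∩ ED ∥ CB]
4. B_y = -6  [CE ∥ BD ∩ ED ∥ CB]
   → B = (-31/2, -6)
5. A_x = 25  [A is the reflection of C across F]
6. A_y = 26  [A is the reflection of C across F]
   → A = (25, 26)

A = (25, 26)
B = (-31/2, -6)
E = (11/2, 5)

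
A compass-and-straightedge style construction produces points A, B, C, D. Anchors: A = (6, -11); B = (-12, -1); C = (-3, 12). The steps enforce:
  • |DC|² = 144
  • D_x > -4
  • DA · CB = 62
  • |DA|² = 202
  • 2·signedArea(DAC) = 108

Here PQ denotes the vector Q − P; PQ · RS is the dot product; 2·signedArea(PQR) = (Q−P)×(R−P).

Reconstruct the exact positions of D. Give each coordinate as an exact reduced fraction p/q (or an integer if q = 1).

1. D_x = -3  [2·signedArea(DAC) = 108 ∩ DA · CB = 62]
2. D_y = 0  [2·signedArea(DAC) = 108 ∩ DA · CB = 62]
   → D = (-3, 0)

D = (-3, 0)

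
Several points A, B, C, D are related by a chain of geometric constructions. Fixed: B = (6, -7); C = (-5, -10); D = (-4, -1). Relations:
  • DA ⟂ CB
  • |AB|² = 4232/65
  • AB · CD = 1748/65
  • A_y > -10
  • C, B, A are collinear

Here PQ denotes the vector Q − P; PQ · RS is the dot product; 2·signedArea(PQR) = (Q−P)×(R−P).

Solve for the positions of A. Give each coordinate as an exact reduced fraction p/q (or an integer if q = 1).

1. A_x = -116/65  [C, B, A are collinear ∩ DA ⟂ CB]
2. A_y = -593/65  [C, B, A are collinear ∩ DA ⟂ CB]
   → A = (-116/65, -593/65)

A = (-116/65, -593/65)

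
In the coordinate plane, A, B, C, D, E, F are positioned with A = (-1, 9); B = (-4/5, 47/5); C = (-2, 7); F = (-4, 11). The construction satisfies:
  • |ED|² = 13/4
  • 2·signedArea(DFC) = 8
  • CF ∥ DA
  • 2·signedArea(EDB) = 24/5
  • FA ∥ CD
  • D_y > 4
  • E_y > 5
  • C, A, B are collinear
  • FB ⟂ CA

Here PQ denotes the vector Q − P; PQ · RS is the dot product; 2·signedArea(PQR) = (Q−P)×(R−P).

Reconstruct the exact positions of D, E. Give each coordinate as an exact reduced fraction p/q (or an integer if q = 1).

1. D_x = 1  [CF ∥ DA ∩ FA ∥ CD]
2. D_y = 5  [CF ∥ DA ∩ FA ∥ CD]
   → D = (1, 5)
3. E_x = -1/2  [line -22/5·x + -9/5·y + 43/5 = 0 ∩ |ED|² = 13/4]
4. E_y = 6  [line -22/5·x + -9/5·y + 43/5 = 0 ∩ |ED|² = 13/4]
   → E = (-1/2, 6)

D = (1, 5)
E = (-1/2, 6)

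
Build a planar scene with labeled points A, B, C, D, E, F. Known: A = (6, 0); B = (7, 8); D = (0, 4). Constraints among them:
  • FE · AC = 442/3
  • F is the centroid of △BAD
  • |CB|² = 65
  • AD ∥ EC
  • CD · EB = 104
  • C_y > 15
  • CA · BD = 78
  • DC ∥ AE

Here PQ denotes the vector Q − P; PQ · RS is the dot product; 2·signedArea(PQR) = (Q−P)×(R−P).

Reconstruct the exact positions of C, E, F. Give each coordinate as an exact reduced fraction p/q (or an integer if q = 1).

1. C_x = 8  [line 7·x + 4·y + -120 = 0 ∩ |CB|² = 65]
2. C_y = 16  [line 7·x + 4·y + -120 = 0 ∩ |CB|² = 65]
   → C = (8, 16)
3. E_x = 14  [AD ∥ EC ∩ DC ∥ AE]
4. E_y = 12  [AD ∥ EC ∩ DC ∥ AE]
   → E = (14, 12)
5. F_x = 13/3  [F is the centroid of △BAD]
6. F_y = 4  [F is the centroid of △BAD]
   → F = (13/3, 4)

C = (8, 16)
E = (14, 12)
F = (13/3, 4)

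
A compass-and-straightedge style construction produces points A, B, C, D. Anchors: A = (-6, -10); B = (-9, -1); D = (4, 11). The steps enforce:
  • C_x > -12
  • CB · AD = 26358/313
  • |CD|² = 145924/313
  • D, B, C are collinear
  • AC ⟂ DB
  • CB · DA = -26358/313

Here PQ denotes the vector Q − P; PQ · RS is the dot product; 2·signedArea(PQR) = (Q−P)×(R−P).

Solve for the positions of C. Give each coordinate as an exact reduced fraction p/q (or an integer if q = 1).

1. C_x = -3714/313  [D, B, C are collinear ∩ AC ⟂ DB]
2. C_y = -1141/313  [D, B, C are collinear ∩ AC ⟂ DB]
   → C = (-3714/313, -1141/313)

C = (-3714/313, -1141/313)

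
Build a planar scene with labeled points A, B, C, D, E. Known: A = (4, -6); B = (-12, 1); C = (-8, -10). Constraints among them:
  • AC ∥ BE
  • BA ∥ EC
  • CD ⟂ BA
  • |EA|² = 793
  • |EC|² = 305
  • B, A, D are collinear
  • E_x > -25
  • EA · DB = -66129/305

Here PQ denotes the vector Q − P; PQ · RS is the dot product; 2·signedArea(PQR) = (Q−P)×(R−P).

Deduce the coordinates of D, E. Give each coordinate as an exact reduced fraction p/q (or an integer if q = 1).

1. D_x = -1404/305  [B, A, D are collinear ∩ CD ⟂ BA]
2. D_y = -682/305  [B, A, D are collinear ∩ CD ⟂ BA]
   → D = (-1404/305, -682/305)
3. E_x = -24  [BA ∥ EC ∩ AC ∥ BE]
4. E_y = -3  [BA ∥ EC ∩ AC ∥ BE]
   → E = (-24, -3)

D = (-1404/305, -682/305)
E = (-24, -3)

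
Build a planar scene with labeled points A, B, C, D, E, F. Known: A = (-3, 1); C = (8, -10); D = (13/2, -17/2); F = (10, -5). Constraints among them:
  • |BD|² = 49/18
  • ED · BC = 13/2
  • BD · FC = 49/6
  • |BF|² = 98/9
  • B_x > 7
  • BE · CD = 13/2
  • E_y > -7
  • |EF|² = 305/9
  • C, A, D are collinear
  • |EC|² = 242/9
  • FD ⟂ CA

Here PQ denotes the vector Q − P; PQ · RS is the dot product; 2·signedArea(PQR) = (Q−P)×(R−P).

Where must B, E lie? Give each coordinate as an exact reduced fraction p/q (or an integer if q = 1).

1. B_x = 23/3  [line 2·x + 5·y + 64/3 = 0 ∩ |BD|² = 49/18]
2. B_y = -22/3  [line 2·x + 5·y + 64/3 = 0 ∩ |BD|² = 49/18]
   → B = (23/3, -22/3)
3. E_x = 13/3  [BE · CD = 13/2 ∩ ED · BC = 13/2]
4. E_y = -19/3  [BE · CD = 13/2 ∩ ED · BC = 13/2]
   → E = (13/3, -19/3)

B = (23/3, -22/3)
E = (13/3, -19/3)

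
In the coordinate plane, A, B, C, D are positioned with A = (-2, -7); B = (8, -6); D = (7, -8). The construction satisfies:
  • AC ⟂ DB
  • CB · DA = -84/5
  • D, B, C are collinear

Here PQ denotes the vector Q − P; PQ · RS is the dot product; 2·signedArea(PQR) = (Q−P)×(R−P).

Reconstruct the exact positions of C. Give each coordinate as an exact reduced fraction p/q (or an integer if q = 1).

C = (28/5, -54/5)

1. C_x = 28/5  [D, B, C are collinear ∩ AC ⟂ DB]
2. C_y = -54/5  [D, B, C are collinear ∩ AC ⟂ DB]
   → C = (28/5, -54/5)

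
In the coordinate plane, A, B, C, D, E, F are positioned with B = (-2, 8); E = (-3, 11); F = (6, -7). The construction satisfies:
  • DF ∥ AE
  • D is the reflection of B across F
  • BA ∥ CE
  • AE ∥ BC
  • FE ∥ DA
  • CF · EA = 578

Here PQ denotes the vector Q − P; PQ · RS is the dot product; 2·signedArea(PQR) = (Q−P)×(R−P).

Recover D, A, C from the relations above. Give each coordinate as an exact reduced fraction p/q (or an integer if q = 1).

1. D_x = 14  [D is the reflection of B across F]
2. D_y = -22  [D is the reflection of B across F]
   → D = (14, -22)
3. A_x = 5  [DF ∥ AE ∩ FE ∥ DA]
4. A_y = -4  [DF ∥ AE ∩ FE ∥ DA]
   → A = (5, -4)
5. C_x = -10  [BA ∥ CE ∩ AE ∥ BC]
6. C_y = 23  [BA ∥ CE ∩ AE ∥ BC]
   → C = (-10, 23)

A = (5, -4)
C = (-10, 23)
D = (14, -22)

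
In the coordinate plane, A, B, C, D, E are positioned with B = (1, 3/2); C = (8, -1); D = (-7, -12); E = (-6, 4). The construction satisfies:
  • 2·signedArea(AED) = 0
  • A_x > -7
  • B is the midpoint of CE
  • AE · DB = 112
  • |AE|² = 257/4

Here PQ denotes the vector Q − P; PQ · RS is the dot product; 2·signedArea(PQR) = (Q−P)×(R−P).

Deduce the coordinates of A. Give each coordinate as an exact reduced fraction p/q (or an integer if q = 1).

A = (-13/2, -4)

1. A_x = -13/2  [2·signedArea(AED) = 0 ∩ AE · DB = 112]
2. A_y = -4  [2·signedArea(AED) = 0 ∩ AE · DB = 112]
   → A = (-13/2, -4)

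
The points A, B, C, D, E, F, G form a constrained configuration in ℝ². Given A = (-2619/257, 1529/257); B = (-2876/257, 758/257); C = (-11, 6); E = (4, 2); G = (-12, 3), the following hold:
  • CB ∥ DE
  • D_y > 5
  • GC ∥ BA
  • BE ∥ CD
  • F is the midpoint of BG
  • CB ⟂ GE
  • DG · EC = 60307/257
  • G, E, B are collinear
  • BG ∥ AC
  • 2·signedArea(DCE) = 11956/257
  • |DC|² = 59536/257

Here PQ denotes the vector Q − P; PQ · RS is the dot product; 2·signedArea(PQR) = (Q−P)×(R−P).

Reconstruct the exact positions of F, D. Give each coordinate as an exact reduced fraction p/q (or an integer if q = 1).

D = (1077/257, 1298/257)
F = (-2980/257, 1529/514)

1. F_x = -2980/257  [F is the midpoint of BG]
2. F_y = 1529/514  [F is the midpoint of BG]
   → F = (-2980/257, 1529/514)
3. D_x = 1077/257  [CB ∥ DE ∩ BE ∥ CD]
4. D_y = 1298/257  [CB ∥ DE ∩ BE ∥ CD]
   → D = (1077/257, 1298/257)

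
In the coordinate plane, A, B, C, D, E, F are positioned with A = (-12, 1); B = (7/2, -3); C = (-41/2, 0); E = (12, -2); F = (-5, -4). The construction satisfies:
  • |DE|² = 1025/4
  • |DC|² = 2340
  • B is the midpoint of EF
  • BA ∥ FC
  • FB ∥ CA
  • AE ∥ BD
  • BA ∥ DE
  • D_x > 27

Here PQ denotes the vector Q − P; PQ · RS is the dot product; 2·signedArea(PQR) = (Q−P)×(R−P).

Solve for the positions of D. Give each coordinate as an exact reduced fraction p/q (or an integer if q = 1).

1. D_x = 55/2  [BA ∥ DE ∩ AE ∥ BD]
2. D_y = -6  [BA ∥ DE ∩ AE ∥ BD]
   → D = (55/2, -6)

D = (55/2, -6)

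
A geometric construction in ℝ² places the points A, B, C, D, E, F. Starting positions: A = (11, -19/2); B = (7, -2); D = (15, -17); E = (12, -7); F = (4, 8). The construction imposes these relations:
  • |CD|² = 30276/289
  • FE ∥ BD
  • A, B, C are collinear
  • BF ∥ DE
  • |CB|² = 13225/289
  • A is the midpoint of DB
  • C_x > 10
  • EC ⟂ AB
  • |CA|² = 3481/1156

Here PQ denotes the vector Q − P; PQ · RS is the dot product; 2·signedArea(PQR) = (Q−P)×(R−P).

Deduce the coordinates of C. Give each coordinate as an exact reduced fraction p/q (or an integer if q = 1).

1. C_x = 2943/289  [A, B, C are collinear ∩ EC ⟂ AB]
2. C_y = -2303/289  [A, B, C are collinear ∩ EC ⟂ AB]
   → C = (2943/289, -2303/289)

C = (2943/289, -2303/289)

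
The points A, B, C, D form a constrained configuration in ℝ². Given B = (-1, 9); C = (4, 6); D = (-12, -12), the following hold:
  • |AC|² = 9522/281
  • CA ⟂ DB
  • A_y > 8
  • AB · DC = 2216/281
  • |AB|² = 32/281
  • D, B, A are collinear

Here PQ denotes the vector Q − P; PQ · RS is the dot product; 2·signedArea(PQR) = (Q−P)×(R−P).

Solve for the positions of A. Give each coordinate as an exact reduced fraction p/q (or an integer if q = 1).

A = (-325/281, 2445/281)

1. A_x = -325/281  [D, B, A are collinear ∩ CA ⟂ DB]
2. A_y = 2445/281  [D, B, A are collinear ∩ CA ⟂ DB]
   → A = (-325/281, 2445/281)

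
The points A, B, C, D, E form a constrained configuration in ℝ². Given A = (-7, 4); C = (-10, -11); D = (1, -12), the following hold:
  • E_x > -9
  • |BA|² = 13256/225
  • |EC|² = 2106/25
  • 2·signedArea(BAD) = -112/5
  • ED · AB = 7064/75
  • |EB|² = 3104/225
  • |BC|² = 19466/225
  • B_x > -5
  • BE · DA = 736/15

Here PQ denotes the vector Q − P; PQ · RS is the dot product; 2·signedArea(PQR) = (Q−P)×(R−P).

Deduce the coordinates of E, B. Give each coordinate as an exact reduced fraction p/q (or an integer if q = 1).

1. B_x = -71/15  [line 16·x + 8·y + 512/5 = 0 ∩ |BA|² = 13256/225]
2. B_y = -10/3  [line 16·x + 8·y + 512/5 = 0 ∩ |BA|² = 13256/225]
   → B = (-71/15, -10/3)
3. E_x = -41/5  [ED · AB = 7064/75 ∩ BE · DA = 736/15]
4. E_y = -2  [ED · AB = 7064/75 ∩ BE · DA = 736/15]
   → E = (-41/5, -2)

B = (-71/15, -10/3)
E = (-41/5, -2)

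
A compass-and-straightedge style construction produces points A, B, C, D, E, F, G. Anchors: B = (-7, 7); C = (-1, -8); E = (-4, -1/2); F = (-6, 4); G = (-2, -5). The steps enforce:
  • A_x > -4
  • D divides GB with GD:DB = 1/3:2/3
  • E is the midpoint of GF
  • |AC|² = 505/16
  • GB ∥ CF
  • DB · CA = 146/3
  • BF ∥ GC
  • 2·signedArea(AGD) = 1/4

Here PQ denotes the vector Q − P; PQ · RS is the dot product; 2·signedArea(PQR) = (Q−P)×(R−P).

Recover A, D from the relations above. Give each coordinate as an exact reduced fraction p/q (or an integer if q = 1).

1. D_x = -11/3  [D divides GB with GD:DB = 1/3:2/3]
2. D_y = -1  [D divides GB with GD:DB = 1/3:2/3]
   → D = (-11/3, -1)
3. A_x = -3  [2·signedArea(AGD) = 1/4 ∩ DB · CA = 146/3]
4. A_y = -11/4  [2·signedArea(AGD) = 1/4 ∩ DB · CA = 146/3]
   → A = (-3, -11/4)

A = (-3, -11/4)
D = (-11/3, -1)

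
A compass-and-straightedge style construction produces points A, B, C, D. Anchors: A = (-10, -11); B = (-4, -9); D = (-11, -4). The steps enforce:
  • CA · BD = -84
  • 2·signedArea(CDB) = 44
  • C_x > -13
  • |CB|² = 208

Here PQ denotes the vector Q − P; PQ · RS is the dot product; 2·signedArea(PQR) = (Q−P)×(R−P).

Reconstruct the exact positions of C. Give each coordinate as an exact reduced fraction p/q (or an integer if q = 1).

C = (-12, 3)

1. C_x = -12  [2·signedArea(CDB) = 44 ∩ CA · BD = -84]
2. C_y = 3  [2·signedArea(CDB) = 44 ∩ CA · BD = -84]
   → C = (-12, 3)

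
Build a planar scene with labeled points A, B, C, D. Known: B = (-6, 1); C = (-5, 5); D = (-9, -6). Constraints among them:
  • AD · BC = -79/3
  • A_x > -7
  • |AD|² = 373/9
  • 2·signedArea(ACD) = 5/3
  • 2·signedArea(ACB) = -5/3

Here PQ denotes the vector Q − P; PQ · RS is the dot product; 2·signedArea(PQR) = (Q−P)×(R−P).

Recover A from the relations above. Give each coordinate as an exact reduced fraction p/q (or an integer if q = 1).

1. A_x = -20/3  [2·signedArea(ACD) = 5/3 ∩ AD · BC = -79/3]
2. A_y = 0  [2·signedArea(ACD) = 5/3 ∩ AD · BC = -79/3]
   → A = (-20/3, 0)

A = (-20/3, 0)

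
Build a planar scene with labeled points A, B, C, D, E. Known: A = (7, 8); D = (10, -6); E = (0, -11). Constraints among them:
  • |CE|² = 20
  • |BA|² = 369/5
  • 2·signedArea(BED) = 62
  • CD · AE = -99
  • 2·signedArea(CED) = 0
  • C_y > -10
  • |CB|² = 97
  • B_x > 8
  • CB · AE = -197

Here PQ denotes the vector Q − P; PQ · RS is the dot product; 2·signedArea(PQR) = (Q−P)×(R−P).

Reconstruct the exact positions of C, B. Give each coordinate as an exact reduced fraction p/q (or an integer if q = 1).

1. C_x = 4  [2·signedArea(CED) = 0 ∩ CD · AE = -99]
2. C_y = -9  [2·signedArea(CED) = 0 ∩ CD · AE = -99]
   → C = (4, -9)
3. B_x = 44/5  [2·signedArea(BED) = 62 ∩ CB · AE = -197]
4. B_y = -2/5  [2·signedArea(BED) = 62 ∩ CB · AE = -197]
   → B = (44/5, -2/5)

B = (44/5, -2/5)
C = (4, -9)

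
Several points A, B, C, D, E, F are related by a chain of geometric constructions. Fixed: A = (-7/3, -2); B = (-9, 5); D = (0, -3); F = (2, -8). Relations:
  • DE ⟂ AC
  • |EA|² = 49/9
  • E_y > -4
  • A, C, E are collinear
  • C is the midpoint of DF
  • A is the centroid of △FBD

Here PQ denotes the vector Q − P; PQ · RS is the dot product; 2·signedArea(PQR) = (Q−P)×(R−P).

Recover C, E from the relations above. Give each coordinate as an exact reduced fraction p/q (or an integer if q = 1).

1. C_x = 1  [C is the midpoint of DF]
2. C_y = -11/2  [C is the midpoint of DF]
   → C = (1, -11/2)
3. E_x = -21/29  [A, C, E are collinear ∩ DE ⟂ AC]
4. E_y = -107/29  [A, C, E are collinear ∩ DE ⟂ AC]
   → E = (-21/29, -107/29)

C = (1, -11/2)
E = (-21/29, -107/29)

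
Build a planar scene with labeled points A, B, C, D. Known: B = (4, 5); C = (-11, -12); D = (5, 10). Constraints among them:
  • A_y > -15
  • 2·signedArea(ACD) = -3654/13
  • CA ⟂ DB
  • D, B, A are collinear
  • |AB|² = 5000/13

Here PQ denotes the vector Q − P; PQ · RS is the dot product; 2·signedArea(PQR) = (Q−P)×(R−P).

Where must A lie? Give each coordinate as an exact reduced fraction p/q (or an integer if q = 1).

A = (2/13, -185/13)

1. A_x = 2/13  [D, B, A are collinear ∩ CA ⟂ DB]
2. A_y = -185/13  [D, B, A are collinear ∩ CA ⟂ DB]
   → A = (2/13, -185/13)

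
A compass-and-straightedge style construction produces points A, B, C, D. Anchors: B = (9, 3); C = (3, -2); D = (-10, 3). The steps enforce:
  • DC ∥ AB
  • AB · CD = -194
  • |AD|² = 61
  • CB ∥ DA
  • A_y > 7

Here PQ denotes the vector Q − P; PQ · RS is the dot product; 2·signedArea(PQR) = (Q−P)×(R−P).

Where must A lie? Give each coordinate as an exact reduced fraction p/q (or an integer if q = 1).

A = (-4, 8)

1. A_x = -4  [DC ∥ AB ∩ CB ∥ DA]
2. A_y = 8  [DC ∥ AB ∩ CB ∥ DA]
   → A = (-4, 8)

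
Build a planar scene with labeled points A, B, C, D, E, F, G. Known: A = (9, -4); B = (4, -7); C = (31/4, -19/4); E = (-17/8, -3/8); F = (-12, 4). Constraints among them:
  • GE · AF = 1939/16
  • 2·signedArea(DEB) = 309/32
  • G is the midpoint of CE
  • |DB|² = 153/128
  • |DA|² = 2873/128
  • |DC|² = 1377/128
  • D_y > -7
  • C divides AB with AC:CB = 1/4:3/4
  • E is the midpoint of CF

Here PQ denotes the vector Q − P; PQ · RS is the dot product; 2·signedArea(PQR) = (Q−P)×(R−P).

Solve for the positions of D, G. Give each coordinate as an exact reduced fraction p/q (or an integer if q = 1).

D = (79/16, -103/16)
G = (45/16, -41/16)

1. D_x = 79/16  [line 53/8·x + 49/8·y + 215/32 = 0 ∩ |DA|² = 2873/128]
2. D_y = -103/16  [line 53/8·x + 49/8·y + 215/32 = 0 ∩ |DA|² = 2873/128]
   → D = (79/16, -103/16)
3. G_x = 45/16  [G is the midpoint of CE]
4. G_y = -41/16  [G is the midpoint of CE]
   → G = (45/16, -41/16)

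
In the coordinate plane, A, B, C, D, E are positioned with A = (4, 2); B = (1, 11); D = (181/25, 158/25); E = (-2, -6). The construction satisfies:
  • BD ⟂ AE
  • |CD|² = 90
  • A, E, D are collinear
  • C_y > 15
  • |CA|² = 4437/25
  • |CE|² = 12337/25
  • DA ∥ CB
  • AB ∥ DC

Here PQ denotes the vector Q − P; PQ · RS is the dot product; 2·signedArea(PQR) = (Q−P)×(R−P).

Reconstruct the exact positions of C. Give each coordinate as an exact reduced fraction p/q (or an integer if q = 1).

C = (106/25, 383/25)

1. C_x = 106/25  [DA ∥ CB ∩ AB ∥ DC]
2. C_y = 383/25  [DA ∥ CB ∩ AB ∥ DC]
   → C = (106/25, 383/25)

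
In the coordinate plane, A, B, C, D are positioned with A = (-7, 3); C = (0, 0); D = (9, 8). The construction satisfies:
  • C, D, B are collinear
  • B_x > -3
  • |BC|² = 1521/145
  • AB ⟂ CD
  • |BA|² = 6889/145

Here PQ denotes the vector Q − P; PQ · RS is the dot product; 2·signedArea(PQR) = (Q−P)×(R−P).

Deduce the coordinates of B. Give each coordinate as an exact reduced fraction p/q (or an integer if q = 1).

B = (-351/145, -312/145)

1. B_x = -351/145  [C, D, B are collinear ∩ AB ⟂ CD]
2. B_y = -312/145  [C, D, B are collinear ∩ AB ⟂ CD]
   → B = (-351/145, -312/145)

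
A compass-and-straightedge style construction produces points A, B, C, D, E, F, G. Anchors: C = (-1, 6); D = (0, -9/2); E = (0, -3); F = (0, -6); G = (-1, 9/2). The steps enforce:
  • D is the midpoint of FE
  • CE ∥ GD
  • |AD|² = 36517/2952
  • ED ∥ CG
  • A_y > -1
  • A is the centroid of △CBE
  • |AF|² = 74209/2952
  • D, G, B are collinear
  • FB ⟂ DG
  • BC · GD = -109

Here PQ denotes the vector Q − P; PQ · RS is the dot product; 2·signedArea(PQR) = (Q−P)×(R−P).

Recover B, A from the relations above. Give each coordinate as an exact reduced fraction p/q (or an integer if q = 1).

1. B_x = 27/164  [D, G, B are collinear ∩ FB ⟂ DG]
2. B_y = -981/164  [D, G, B are collinear ∩ FB ⟂ DG]
   → B = (27/164, -981/164)
3. A_x = -137/492  [A is the centroid of △CBE]
4. A_y = -163/164  [A is the centroid of △CBE]
   → A = (-137/492, -163/164)

A = (-137/492, -163/164)
B = (27/164, -981/164)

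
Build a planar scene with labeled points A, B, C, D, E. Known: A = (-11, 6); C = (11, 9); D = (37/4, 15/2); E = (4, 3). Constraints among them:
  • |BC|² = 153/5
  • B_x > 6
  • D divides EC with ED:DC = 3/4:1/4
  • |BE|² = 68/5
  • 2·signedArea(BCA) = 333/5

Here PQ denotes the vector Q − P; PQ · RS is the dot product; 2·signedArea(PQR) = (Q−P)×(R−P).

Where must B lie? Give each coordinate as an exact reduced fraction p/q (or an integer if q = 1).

B = (34/5, 27/5)

1. B_x = 34/5  [line 3·x + -22·y + 492/5 = 0 ∩ |BE|² = 68/5]
2. B_y = 27/5  [line 3·x + -22·y + 492/5 = 0 ∩ |BE|² = 68/5]
   → B = (34/5, 27/5)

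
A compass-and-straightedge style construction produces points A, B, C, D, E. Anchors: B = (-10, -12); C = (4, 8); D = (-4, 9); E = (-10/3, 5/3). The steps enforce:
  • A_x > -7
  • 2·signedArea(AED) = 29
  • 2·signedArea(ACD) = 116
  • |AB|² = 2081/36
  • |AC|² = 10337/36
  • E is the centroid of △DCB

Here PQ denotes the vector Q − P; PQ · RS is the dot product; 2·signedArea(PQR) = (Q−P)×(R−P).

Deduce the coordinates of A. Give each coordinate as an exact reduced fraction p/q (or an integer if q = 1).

1. A_x = -20/3  [2·signedArea(ACD) = 116 ∩ 2·signedArea(AED) = 29]
2. A_y = -31/6  [2·signedArea(ACD) = 116 ∩ 2·signedArea(AED) = 29]
   → A = (-20/3, -31/6)

A = (-20/3, -31/6)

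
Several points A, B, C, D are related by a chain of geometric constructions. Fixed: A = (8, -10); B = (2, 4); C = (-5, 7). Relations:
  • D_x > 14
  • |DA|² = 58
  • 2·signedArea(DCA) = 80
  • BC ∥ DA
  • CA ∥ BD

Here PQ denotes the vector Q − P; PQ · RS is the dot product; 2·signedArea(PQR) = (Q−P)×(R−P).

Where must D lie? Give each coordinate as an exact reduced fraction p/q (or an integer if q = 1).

1. D_x = 15  [BC ∥ DA ∩ CA ∥ BD]
2. D_y = -13  [BC ∥ DA ∩ CA ∥ BD]
   → D = (15, -13)

D = (15, -13)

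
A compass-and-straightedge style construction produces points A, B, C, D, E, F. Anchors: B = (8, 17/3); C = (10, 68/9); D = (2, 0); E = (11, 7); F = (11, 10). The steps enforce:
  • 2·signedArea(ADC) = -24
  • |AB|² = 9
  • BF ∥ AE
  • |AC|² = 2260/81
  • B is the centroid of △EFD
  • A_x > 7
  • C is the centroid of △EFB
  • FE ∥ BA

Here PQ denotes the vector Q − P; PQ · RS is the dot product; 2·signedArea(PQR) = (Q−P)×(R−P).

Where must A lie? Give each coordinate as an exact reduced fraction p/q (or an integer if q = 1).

1. A_x = 8  [BF ∥ AE ∩ FE ∥ BA]
2. A_y = 8/3  [BF ∥ AE ∩ FE ∥ BA]
   → A = (8, 8/3)

A = (8, 8/3)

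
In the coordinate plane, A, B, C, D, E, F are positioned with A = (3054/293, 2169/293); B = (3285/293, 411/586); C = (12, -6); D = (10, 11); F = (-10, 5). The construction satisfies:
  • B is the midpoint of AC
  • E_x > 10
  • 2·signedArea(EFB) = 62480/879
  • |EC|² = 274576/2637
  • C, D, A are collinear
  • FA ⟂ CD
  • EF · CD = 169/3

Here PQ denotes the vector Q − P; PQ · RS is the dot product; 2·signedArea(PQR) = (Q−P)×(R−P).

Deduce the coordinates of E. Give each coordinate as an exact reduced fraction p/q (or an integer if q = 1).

E = (9500/879, 3634/879)

1. E_x = 9500/879  [2·signedArea(EFB) = 62480/879 ∩ EF · CD = 169/3]
2. E_y = 3634/879  [2·signedArea(EFB) = 62480/879 ∩ EF · CD = 169/3]
   → E = (9500/879, 3634/879)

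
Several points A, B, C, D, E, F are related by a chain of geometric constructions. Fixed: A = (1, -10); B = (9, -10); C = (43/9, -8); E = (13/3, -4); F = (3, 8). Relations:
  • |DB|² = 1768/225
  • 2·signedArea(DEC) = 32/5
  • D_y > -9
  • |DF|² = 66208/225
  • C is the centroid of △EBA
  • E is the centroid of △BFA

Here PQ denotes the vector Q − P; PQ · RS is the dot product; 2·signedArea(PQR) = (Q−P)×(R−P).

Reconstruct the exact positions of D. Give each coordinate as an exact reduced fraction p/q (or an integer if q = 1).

1. D_x = 97/15  [line 4·x + 4/9·y + -988/45 = 0 ∩ |DB|² = 1768/225]
2. D_y = -44/5  [line 4·x + 4/9·y + -988/45 = 0 ∩ |DB|² = 1768/225]
   → D = (97/15, -44/5)

D = (97/15, -44/5)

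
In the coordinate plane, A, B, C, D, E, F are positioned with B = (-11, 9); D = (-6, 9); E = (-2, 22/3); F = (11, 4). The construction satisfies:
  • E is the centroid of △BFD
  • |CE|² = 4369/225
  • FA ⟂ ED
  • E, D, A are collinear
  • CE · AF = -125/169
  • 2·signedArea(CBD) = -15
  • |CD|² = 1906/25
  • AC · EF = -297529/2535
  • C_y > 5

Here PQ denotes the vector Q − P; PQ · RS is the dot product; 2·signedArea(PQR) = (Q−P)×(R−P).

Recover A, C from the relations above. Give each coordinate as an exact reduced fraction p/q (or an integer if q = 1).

A = (1734/169, 376/169)
C = (11/5, 6)

1. A_x = 1734/169  [E, D, A are collinear ∩ FA ⟂ ED]
2. A_y = 376/169  [E, D, A are collinear ∩ FA ⟂ ED]
   → A = (1734/169, 376/169)
3. C_x = 11/5  [2·signedArea(CBD) = -15 ∩ CE · AF = -125/169]
4. C_y = 6  [2·signedArea(CBD) = -15 ∩ CE · AF = -125/169]
   → C = (11/5, 6)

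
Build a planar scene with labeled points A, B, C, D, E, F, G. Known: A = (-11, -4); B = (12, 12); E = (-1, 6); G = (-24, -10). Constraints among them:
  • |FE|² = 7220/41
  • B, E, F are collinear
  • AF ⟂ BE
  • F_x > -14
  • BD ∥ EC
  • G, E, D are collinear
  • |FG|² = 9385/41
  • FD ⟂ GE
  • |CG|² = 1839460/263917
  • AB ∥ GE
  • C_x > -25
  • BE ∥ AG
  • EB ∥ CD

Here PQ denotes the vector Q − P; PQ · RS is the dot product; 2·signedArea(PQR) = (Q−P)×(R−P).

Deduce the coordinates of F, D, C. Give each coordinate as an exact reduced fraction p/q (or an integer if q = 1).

C = (-159164/6437, -48032/6437)
D = (-75483/6437, -9410/6437)
F = (-535/41, 18/41)

1. F_x = -535/41  [B, E, F are collinear ∩ AF ⟂ BE]
2. F_y = 18/41  [B, E, F are collinear ∩ AF ⟂ BE]
   → F = (-535/41, 18/41)
3. D_x = -75483/6437  [G, E, D are collinear ∩ FD ⟂ GE]
4. D_y = -9410/6437  [G, E, D are collinear ∩ FD ⟂ GE]
   → D = (-75483/6437, -9410/6437)
5. C_x = -159164/6437  [EB ∥ CD ∩ BD ∥ EC]
6. C_y = -48032/6437  [EB ∥ CD ∩ BD ∥ EC]
   → C = (-159164/6437, -48032/6437)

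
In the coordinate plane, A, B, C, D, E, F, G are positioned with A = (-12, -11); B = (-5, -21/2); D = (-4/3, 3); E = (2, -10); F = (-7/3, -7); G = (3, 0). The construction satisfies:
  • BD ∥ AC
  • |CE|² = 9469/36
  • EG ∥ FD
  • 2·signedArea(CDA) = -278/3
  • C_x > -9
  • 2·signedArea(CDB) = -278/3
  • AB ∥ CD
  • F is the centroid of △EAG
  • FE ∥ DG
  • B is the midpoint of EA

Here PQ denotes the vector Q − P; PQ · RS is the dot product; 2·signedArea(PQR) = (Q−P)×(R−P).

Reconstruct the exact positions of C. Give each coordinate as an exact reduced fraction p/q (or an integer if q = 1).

C = (-25/3, 5/2)

1. C_x = -25/3  [AB ∥ CD ∩ BD ∥ AC]
2. C_y = 5/2  [AB ∥ CD ∩ BD ∥ AC]
   → C = (-25/3, 5/2)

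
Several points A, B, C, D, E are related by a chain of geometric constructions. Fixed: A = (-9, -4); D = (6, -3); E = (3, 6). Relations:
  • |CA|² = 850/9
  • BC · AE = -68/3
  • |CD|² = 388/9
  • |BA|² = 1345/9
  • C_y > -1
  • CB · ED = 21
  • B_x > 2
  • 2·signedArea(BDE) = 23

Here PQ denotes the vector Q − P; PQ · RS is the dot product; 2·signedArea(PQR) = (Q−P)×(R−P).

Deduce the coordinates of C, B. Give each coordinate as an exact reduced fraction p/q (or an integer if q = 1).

1. B_x = 3  [line -9·x + -3·y + 22 = 0 ∩ |BA|² = 1345/9]
2. B_y = -5/3  [line -9·x + -3·y + 22 = 0 ∩ |BA|² = 1345/9]
   → B = (3, -5/3)
3. C_x = 0  [CB · ED = 21 ∩ BC · AE = -68/3]
4. C_y = -1/3  [CB · ED = 21 ∩ BC · AE = -68/3]
   → C = (0, -1/3)

B = (3, -5/3)
C = (0, -1/3)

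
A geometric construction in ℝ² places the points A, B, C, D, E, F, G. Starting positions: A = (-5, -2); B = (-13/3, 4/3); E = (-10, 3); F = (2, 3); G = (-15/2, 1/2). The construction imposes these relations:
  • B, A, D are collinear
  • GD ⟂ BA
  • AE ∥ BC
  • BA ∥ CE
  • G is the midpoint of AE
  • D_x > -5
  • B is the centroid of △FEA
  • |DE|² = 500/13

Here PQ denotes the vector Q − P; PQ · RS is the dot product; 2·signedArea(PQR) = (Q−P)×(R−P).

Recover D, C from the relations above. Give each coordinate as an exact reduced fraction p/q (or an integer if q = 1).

C = (-28/3, 19/3)
D = (-60/13, -1/13)

1. D_x = -60/13  [B, A, D are collinear ∩ GD ⟂ BA]
2. D_y = -1/13  [B, A, D are collinear ∩ GD ⟂ BA]
   → D = (-60/13, -1/13)
3. C_x = -28/3  [BA ∥ CE ∩ AE ∥ BC]
4. C_y = 19/3  [BA ∥ CE ∩ AE ∥ BC]
   → C = (-28/3, 19/3)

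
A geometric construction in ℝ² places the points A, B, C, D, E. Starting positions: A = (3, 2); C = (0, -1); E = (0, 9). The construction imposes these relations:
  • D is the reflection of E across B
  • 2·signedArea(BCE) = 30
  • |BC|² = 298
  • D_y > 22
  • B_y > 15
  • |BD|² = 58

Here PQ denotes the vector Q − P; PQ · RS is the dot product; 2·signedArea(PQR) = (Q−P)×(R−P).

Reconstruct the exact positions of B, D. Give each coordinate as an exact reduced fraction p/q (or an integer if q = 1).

B = (-3, 16)
D = (-6, 23)

1. B_x = -3  [2·signedArea(BCE) = 30]
2. B_y = 16  [|BC|² = 298]
   → B = (-3, 16)
3. D_x = -6  [D is the reflection of E across B]
4. D_y = 23  [D is the reflection of E across B]
   → D = (-6, 23)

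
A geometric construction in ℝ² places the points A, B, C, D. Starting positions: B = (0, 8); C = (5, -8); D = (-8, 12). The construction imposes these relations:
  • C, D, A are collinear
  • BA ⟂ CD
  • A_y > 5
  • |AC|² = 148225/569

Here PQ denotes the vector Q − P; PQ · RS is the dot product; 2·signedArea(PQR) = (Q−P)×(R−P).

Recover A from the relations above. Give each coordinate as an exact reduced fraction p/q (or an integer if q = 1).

1. A_x = -2160/569  [C, D, A are collinear ∩ BA ⟂ CD]
2. A_y = 3148/569  [C, D, A are collinear ∩ BA ⟂ CD]
   → A = (-2160/569, 3148/569)

A = (-2160/569, 3148/569)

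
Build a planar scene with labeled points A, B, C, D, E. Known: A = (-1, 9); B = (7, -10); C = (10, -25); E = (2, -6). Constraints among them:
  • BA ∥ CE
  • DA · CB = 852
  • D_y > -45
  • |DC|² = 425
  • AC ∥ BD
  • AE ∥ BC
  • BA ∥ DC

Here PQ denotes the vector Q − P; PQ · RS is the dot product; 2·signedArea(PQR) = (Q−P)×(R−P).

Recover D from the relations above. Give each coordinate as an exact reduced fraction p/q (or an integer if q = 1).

D = (18, -44)

1. D_x = 18  [BA ∥ DC ∩ AC ∥ BD]
2. D_y = -44  [BA ∥ DC ∩ AC ∥ BD]
   → D = (18, -44)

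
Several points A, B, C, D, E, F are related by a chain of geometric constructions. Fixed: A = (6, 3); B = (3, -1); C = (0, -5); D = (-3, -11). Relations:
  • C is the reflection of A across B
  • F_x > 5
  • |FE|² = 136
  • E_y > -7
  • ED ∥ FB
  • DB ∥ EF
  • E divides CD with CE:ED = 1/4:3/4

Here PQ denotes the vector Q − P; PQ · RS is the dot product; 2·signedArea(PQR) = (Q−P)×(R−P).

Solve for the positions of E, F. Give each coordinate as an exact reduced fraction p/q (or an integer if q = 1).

1. E_x = -3/4  [E divides CD with CE:ED = 1/4:3/4]
2. E_y = -13/2  [E divides CD with CE:ED = 1/4:3/4]
   → E = (-3/4, -13/2)
3. F_x = 21/4  [ED ∥ FB ∩ DB ∥ EF]
4. F_y = 7/2  [ED ∥ FB ∩ DB ∥ EF]
   → F = (21/4, 7/2)

E = (-3/4, -13/2)
F = (21/4, 7/2)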